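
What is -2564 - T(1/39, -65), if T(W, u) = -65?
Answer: -2499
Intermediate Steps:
-2564 - T(1/39, -65) = -2564 - 1*(-65) = -2564 + 65 = -2499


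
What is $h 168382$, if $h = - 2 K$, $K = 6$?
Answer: $-2020584$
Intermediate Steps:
$h = -12$ ($h = \left(-2\right) 6 = -12$)
$h 168382 = \left(-12\right) 168382 = -2020584$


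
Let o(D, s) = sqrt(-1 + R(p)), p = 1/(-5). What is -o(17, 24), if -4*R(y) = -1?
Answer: -I*sqrt(3)/2 ≈ -0.86602*I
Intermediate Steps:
p = -1/5 ≈ -0.20000
R(y) = 1/4 (R(y) = -1/4*(-1) = 1/4)
o(D, s) = I*sqrt(3)/2 (o(D, s) = sqrt(-1 + 1/4) = sqrt(-3/4) = I*sqrt(3)/2)
-o(17, 24) = -I*sqrt(3)/2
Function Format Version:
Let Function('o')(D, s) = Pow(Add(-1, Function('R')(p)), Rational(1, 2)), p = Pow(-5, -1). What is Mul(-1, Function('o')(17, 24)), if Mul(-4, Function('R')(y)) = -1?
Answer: Mul(Rational(-1, 2), I, Pow(3, Rational(1, 2))) ≈ Mul(-0.86602, I)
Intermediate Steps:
p = Rational(-1, 5) ≈ -0.20000
Function('R')(y) = Rational(1, 4) (Function('R')(y) = Mul(Rational(-1, 4), -1) = Rational(1, 4))
Function('o')(D, s) = Mul(Rational(1, 2), I, Pow(3, Rational(1, 2))) (Function('o')(D, s) = Pow(Add(-1, Rational(1, 4)), Rational(1, 2)) = Pow(Rational(-3, 4), Rational(1, 2)) = Mul(Rational(1, 2), I, Pow(3, Rational(1, 2))))
Mul(-1, Function('o')(17, 24)) = Mul(-1, Mul(Rational(1, 2), I, Pow(3, Rational(1, 2)))) = Mul(Rational(-1, 2), I, Pow(3, Rational(1, 2)))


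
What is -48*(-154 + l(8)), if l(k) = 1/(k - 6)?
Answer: 7368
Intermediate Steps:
l(k) = 1/(-6 + k)
-48*(-154 + l(8)) = -48*(-154 + 1/(-6 + 8)) = -48*(-154 + 1/2) = -48*(-154 + ½) = -48*(-307/2) = 7368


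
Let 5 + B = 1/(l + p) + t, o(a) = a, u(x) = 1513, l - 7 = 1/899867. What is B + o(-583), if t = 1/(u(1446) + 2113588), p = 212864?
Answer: -238233734553456307579/405159416068573958 ≈ -588.00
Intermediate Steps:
l = 6299070/899867 (l = 7 + 1/899867 = 6299070/899867 ≈ 7.0000)
t = 1/2115101 (t = 1/(1513 + 2113588) = 1/2115101 ≈ 4.7279e-7)
B = -2025794985477690065/405159416068573958 (B = -5 + (1/(6299070/899867 + 212864) + 1/2115101) = -5 + (1/(191555588158/899867) + 1/2115101) = -5 + (899867/191555588158 + 1/2115101) = -5 + 2094865179725/405159416068573958 = -2025794985477690065/405159416068573958 ≈ -5.0000)
B + o(-583) = -2025794985477690065/405159416068573958 - 583 = -238233734553456307579/405159416068573958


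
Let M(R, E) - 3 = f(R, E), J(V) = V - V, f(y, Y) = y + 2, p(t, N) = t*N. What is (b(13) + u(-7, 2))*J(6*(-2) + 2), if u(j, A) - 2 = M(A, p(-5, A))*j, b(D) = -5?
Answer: 0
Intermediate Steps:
p(t, N) = N*t
f(y, Y) = 2 + y
J(V) = 0
M(R, E) = 5 + R (M(R, E) = 3 + (2 + R) = 5 + R)
u(j, A) = 2 + j*(5 + A) (u(j, A) = 2 + (5 + A)*j = 2 + j*(5 + A))
(b(13) + u(-7, 2))*J(6*(-2) + 2) = (-5 + (2 - 7*(5 + 2)))*0 = (-5 + (2 - 7*7))*0 = (-5 + (2 - 49))*0 = (-5 - 47)*0 = -52*0 = 0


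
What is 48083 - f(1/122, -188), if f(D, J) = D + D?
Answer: 2933062/61 ≈ 48083.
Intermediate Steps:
f(D, J) = 2*D
48083 - f(1/122, -188) = 48083 - 2/122 = 48083 - 1*1/61 = 48083 - 1/61 = 2933062/61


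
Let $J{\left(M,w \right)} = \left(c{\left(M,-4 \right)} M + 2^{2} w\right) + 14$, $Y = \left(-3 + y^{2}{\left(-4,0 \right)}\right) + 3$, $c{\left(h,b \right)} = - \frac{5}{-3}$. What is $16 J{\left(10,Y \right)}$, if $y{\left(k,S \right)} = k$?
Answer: $\frac{4544}{3} \approx 1514.7$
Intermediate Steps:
$c{\left(h,b \right)} = \frac{5}{3}$ ($c{\left(h,b \right)} = \left(-5\right) \left(- \frac{1}{3}\right) = \frac{5}{3}$)
$Y = 16$ ($Y = \left(-3 + \left(-4\right)^{2}\right) + 3 = \left(-3 + 16\right) + 3 = 13 + 3 = 16$)
$J{\left(M,w \right)} = 14 + 4 w + \frac{5 M}{3}$ ($J{\left(M,w \right)} = \left(\frac{5 M}{3} + 2^{2} w\right) + 14 = \left(\frac{5 M}{3} + 4 w\right) + 14 = \left(4 w + \frac{5 M}{3}\right) + 14 = 14 + 4 w + \frac{5 M}{3}$)
$16 J{\left(10,Y \right)} = 16 \left(14 + 4 \cdot 16 + \frac{5}{3} \cdot 10\right) = 16 \left(14 + 64 + \frac{50}{3}\right) = 16 \cdot \frac{284}{3} = \frac{4544}{3}$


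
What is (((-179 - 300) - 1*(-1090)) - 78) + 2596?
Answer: 3129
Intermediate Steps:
(((-179 - 300) - 1*(-1090)) - 78) + 2596 = ((-479 + 1090) - 78) + 2596 = (611 - 78) + 2596 = 533 + 2596 = 3129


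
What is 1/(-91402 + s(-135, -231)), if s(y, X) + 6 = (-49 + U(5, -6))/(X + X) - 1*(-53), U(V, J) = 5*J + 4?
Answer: -154/14068645 ≈ -1.0946e-5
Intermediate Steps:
U(V, J) = 4 + 5*J
s(y, X) = 47 - 75/(2*X) (s(y, X) = -6 + ((-49 + (4 + 5*(-6)))/(X + X) - 1*(-53)) = -6 + ((-49 + (4 - 30))/((2*X)) + 53) = -6 + ((-49 - 26)*(1/(2*X)) + 53) = -6 + (-75/(2*X) + 53) = -6 + (53 - 75/(2*X)) = 47 - 75/(2*X))
1/(-91402 + s(-135, -231)) = 1/(-91402 + (47 - 75/2/(-231))) = 1/(-91402 + (47 - 75/2*(-1/231))) = 1/(-91402 + (47 + 25/154)) = 1/(-91402 + 7263/154) = 1/(-14068645/154) = -154/14068645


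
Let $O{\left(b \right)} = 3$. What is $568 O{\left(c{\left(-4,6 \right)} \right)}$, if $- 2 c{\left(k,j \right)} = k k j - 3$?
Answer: $1704$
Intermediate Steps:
$c{\left(k,j \right)} = \frac{3}{2} - \frac{j k^{2}}{2}$ ($c{\left(k,j \right)} = - \frac{k k j - 3}{2} = - \frac{k^{2} j - 3}{2} = - \frac{j k^{2} - 3}{2} = - \frac{-3 + j k^{2}}{2} = \frac{3}{2} - \frac{j k^{2}}{2}$)
$568 O{\left(c{\left(-4,6 \right)} \right)} = 568 \cdot 3 = 1704$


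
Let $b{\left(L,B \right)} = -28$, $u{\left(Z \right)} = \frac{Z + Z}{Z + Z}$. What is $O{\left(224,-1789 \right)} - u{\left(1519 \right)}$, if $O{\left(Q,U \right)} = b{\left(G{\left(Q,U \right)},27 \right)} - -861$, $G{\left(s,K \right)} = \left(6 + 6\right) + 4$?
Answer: $832$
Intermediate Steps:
$G{\left(s,K \right)} = 16$ ($G{\left(s,K \right)} = 12 + 4 = 16$)
$u{\left(Z \right)} = 1$ ($u{\left(Z \right)} = \frac{2 Z}{2 Z} = 2 Z \frac{1}{2 Z} = 1$)
$O{\left(Q,U \right)} = 833$ ($O{\left(Q,U \right)} = -28 - -861 = -28 + 861 = 833$)
$O{\left(224,-1789 \right)} - u{\left(1519 \right)} = 833 - 1 = 832$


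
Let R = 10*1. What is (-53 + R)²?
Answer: 1849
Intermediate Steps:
R = 10
(-53 + R)² = (-53 + 10)² = (-43)² = 1849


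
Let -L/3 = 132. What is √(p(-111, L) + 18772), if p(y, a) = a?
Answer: 2*√4594 ≈ 135.56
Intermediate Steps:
L = -396 (L = -3*132 = -396)
√(p(-111, L) + 18772) = √(-396 + 18772) = √18376 = 2*√4594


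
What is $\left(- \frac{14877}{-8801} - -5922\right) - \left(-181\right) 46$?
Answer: $\frac{125411525}{8801} \approx 14250.0$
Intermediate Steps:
$\left(- \frac{14877}{-8801} - -5922\right) - \left(-181\right) 46 = \left(\left(-14877\right) \left(- \frac{1}{8801}\right) + 5922\right) - -8326 = \left(\frac{14877}{8801} + 5922\right) + 8326 = \frac{52134399}{8801} + 8326 = \frac{125411525}{8801}$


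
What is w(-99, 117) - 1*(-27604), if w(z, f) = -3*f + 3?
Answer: 27256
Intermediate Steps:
w(z, f) = 3 - 3*f
w(-99, 117) - 1*(-27604) = (3 - 3*117) - 1*(-27604) = (3 - 351) + 27604 = -348 + 27604 = 27256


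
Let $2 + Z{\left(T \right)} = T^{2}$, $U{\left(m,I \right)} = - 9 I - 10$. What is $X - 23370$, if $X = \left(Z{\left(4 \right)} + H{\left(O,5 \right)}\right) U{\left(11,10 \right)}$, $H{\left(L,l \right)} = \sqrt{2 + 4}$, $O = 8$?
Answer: $-24770 - 100 \sqrt{6} \approx -25015.0$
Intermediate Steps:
$U{\left(m,I \right)} = -10 - 9 I$
$H{\left(L,l \right)} = \sqrt{6}$
$Z{\left(T \right)} = -2 + T^{2}$
$X = -1400 - 100 \sqrt{6}$ ($X = \left(\left(-2 + 4^{2}\right) + \sqrt{6}\right) \left(-10 - 90\right) = \left(\left(-2 + 16\right) + \sqrt{6}\right) \left(-10 - 90\right) = \left(14 + \sqrt{6}\right) \left(-100\right) = -1400 - 100 \sqrt{6} \approx -1644.9$)
$X - 23370 = \left(-1400 - 100 \sqrt{6}\right) - 23370 = -24770 - 100 \sqrt{6}$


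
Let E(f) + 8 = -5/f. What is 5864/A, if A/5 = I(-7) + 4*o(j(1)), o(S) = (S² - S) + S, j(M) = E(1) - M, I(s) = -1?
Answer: 5864/3915 ≈ 1.4978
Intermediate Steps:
E(f) = -8 - 5/f
j(M) = -13 - M (j(M) = (-8 - 5/1) - M = (-8 - 5*1) - M = (-8 - 5) - M = -13 - M)
o(S) = S²
A = 3915 (A = 5*(-1 + 4*(-13 - 1*1)²) = 5*(-1 + 4*(-13 - 1)²) = 5*(-1 + 4*(-14)²) = 5*(-1 + 4*196) = 5*(-1 + 784) = 5*783 = 3915)
5864/A = 5864/3915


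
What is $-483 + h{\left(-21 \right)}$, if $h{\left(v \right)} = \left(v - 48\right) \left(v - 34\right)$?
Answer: $3312$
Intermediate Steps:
$h{\left(v \right)} = \left(-48 + v\right) \left(-34 + v\right)$
$-483 + h{\left(-21 \right)} = -483 + \left(1632 + \left(-21\right)^{2} - -1722\right) = -483 + \left(1632 + 441 + 1722\right) = -483 + 3795 = 3312$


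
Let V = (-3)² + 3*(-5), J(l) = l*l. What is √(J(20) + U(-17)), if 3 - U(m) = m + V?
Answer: √426 ≈ 20.640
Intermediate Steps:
J(l) = l²
V = -6 (V = 9 - 15 = -6)
U(m) = 9 - m (U(m) = 3 - (m - 6) = 3 - (-6 + m) = 3 + (6 - m) = 9 - m)
√(J(20) + U(-17)) = √(20² + (9 - 1*(-17))) = √(400 + (9 + 17)) = √(400 + 26) = √426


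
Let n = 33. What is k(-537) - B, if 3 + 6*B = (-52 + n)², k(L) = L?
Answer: -1790/3 ≈ -596.67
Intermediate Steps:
B = 179/3 (B = -½ + (-52 + 33)²/6 = -½ + (⅙)*(-19)² = -½ + (⅙)*361 = -½ + 361/6 = 179/3 ≈ 59.667)
k(-537) - B = -537 - 1*179/3 = -537 - 179/3 = -1790/3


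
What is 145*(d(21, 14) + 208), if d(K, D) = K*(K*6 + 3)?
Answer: 422965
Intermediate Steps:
d(K, D) = K*(3 + 6*K) (d(K, D) = K*(6*K + 3) = K*(3 + 6*K))
145*(d(21, 14) + 208) = 145*(3*21*(1 + 2*21) + 208) = 145*(3*21*(1 + 42) + 208) = 145*(3*21*43 + 208) = 145*(2709 + 208) = 145*2917 = 422965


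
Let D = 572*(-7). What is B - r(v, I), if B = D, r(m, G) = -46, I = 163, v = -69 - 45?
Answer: -3958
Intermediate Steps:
D = -4004
v = -114
B = -4004
B - r(v, I) = -4004 - 1*(-46) = -4004 + 46 = -3958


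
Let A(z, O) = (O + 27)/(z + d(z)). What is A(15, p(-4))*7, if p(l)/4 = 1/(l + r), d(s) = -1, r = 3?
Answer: 23/2 ≈ 11.500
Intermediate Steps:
p(l) = 4/(3 + l) (p(l) = 4/(l + 3) = 4/(3 + l))
A(z, O) = (27 + O)/(-1 + z) (A(z, O) = (O + 27)/(z - 1) = (27 + O)/(-1 + z))
A(15, p(-4))*7 = ((27 + 4/(3 - 4))/(-1 + 15))*7 = ((27 + 4/(-1))/14)*7 = ((27 + 4*(-1))/14)*7 = ((27 - 4)/14)*7 = ((1/14)*23)*7 = (23/14)*7 = 23/2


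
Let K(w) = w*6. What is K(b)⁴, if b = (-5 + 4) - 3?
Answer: 331776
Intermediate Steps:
b = -4 (b = -1 - 3 = -4)
K(w) = 6*w
K(b)⁴ = (6*(-4))⁴ = (-24)⁴ = 331776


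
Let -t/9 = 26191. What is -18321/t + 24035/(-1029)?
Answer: -209135328/8983513 ≈ -23.280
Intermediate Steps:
t = -235719 (t = -9*26191 = -235719)
-18321/t + 24035/(-1029) = -18321/(-235719) + 24035/(-1029) = -18321*(-1/235719) + 24035*(-1/1029) = 6107/78573 - 24035/1029 = -209135328/8983513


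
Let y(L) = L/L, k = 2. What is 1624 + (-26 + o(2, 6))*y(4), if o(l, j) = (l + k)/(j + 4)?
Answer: 7992/5 ≈ 1598.4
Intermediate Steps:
o(l, j) = (2 + l)/(4 + j) (o(l, j) = (l + 2)/(j + 4) = (2 + l)/(4 + j))
y(L) = 1
1624 + (-26 + o(2, 6))*y(4) = 1624 + (-26 + (2 + 2)/(4 + 6))*1 = 1624 + (-26 + 4/10)*1 = 1624 + (-26 + (⅒)*4)*1 = 1624 + (-26 + ⅖)*1 = 1624 - 128/5*1 = 1624 - 128/5 = 7992/5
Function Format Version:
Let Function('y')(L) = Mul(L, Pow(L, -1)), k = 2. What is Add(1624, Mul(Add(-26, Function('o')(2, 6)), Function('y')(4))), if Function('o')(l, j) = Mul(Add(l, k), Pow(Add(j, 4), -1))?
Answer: Rational(7992, 5) ≈ 1598.4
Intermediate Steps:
Function('o')(l, j) = Mul(Pow(Add(4, j), -1), Add(2, l)) (Function('o')(l, j) = Mul(Add(l, 2), Pow(Add(j, 4), -1)) = Mul(Add(2, l), Pow(Add(4, j), -1)) = Mul(Pow(Add(4, j), -1), Add(2, l)))
Function('y')(L) = 1
Add(1624, Mul(Add(-26, Function('o')(2, 6)), Function('y')(4))) = Add(1624, Mul(Add(-26, Mul(Pow(Add(4, 6), -1), Add(2, 2))), 1)) = Add(1624, Mul(Add(-26, Mul(Pow(10, -1), 4)), 1)) = Add(1624, Mul(Add(-26, Mul(Rational(1, 10), 4)), 1)) = Add(1624, Mul(Add(-26, Rational(2, 5)), 1)) = Add(1624, Mul(Rational(-128, 5), 1)) = Add(1624, Rational(-128, 5)) = Rational(7992, 5)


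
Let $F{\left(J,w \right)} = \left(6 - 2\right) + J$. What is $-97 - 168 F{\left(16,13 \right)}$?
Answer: $-3457$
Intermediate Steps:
$F{\left(J,w \right)} = 4 + J$ ($F{\left(J,w \right)} = \left(6 - 2\right) + J = 4 + J$)
$-97 - 168 F{\left(16,13 \right)} = -97 - 168 \left(4 + 16\right) = -97 - 3360 = -3457$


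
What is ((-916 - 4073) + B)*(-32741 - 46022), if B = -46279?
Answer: 4038021484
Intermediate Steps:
((-916 - 4073) + B)*(-32741 - 46022) = ((-916 - 4073) - 46279)*(-32741 - 46022) = (-4989 - 46279)*(-78763) = -51268*(-78763) = 4038021484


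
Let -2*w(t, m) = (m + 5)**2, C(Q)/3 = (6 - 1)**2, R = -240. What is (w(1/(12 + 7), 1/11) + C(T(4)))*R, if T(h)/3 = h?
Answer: -1801680/121 ≈ -14890.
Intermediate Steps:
T(h) = 3*h
C(Q) = 75 (C(Q) = 3*(6 - 1)**2 = 3*5**2 = 3*25 = 75)
w(t, m) = -(5 + m)**2/2 (w(t, m) = -(m + 5)**2/2 = -(5 + m)**2/2)
(w(1/(12 + 7), 1/11) + C(T(4)))*R = (-(5 + 1/11)**2/2 + 75)*(-240) = (-(56/11)**2/2 + 75)*(-240) = (-1/2*3136/121 + 75)*(-240) = (-1568/121 + 75)*(-240) = (7507/121)*(-240) = -1801680/121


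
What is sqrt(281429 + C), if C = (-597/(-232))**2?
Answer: sqrt(15147990905)/232 ≈ 530.50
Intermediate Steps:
C = 356409/53824 (C = (-597*(-1/232))**2 = (597/232)**2 = 356409/53824 ≈ 6.6217)
sqrt(281429 + C) = sqrt(281429 + 356409/53824) = sqrt(15147990905/53824) = sqrt(15147990905)/232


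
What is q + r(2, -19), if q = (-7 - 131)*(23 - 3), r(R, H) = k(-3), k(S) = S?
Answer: -2763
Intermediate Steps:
r(R, H) = -3
q = -2760 (q = -138*20 = -2760)
q + r(2, -19) = -2760 - 3 = -2763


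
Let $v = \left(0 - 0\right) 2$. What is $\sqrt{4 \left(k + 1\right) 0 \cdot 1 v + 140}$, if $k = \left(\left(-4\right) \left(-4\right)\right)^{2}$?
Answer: $2 \sqrt{35} \approx 11.832$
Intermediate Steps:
$k = 256$ ($k = 16^{2} = 256$)
$v = 0$ ($v = \left(0 + 0\right) 2 = 0 \cdot 2 = 0$)
$\sqrt{4 \left(k + 1\right) 0 \cdot 1 v + 140} = \sqrt{4 \left(256 + 1\right) 0 \cdot 1 \cdot 0 + 140} = \sqrt{4 \cdot 257 \cdot 0 \cdot 0 + 140} = \sqrt{1028 \cdot 0 + 140} = \sqrt{0 + 140} = \sqrt{140} = 2 \sqrt{35}$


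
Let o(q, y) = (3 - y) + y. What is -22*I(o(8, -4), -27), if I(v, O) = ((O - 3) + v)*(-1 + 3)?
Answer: 1188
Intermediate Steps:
o(q, y) = 3
I(v, O) = -6 + 2*O + 2*v (I(v, O) = ((-3 + O) + v)*2 = (-3 + O + v)*2 = -6 + 2*O + 2*v)
-22*I(o(8, -4), -27) = -22*(-6 + 2*(-27) + 2*3) = -22*(-6 - 54 + 6) = -22*(-54) = 1188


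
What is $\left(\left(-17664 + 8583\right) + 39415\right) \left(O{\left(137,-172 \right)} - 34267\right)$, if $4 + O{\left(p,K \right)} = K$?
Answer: $-1044793962$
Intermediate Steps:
$O{\left(p,K \right)} = -4 + K$
$\left(\left(-17664 + 8583\right) + 39415\right) \left(O{\left(137,-172 \right)} - 34267\right) = \left(\left(-17664 + 8583\right) + 39415\right) \left(\left(-4 - 172\right) - 34267\right) = \left(-9081 + 39415\right) \left(-176 - 34267\right) = 30334 \left(-34443\right) = -1044793962$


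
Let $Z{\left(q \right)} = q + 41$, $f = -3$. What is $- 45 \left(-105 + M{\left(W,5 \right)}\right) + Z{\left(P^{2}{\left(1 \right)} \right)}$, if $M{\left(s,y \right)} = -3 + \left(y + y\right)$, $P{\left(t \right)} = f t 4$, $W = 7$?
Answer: $4595$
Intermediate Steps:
$P{\left(t \right)} = - 12 t$ ($P{\left(t \right)} = - 3 t 4 = - 12 t$)
$M{\left(s,y \right)} = -3 + 2 y$
$Z{\left(q \right)} = 41 + q$
$- 45 \left(-105 + M{\left(W,5 \right)}\right) + Z{\left(P^{2}{\left(1 \right)} \right)} = - 45 \left(-105 + \left(-3 + 2 \cdot 5\right)\right) + \left(41 + \left(\left(-12\right) 1\right)^{2}\right) = - 45 \left(-105 + \left(-3 + 10\right)\right) + \left(41 + \left(-12\right)^{2}\right) = - 45 \left(-105 + 7\right) + \left(41 + 144\right) = \left(-45\right) \left(-98\right) + 185 = 4410 + 185 = 4595$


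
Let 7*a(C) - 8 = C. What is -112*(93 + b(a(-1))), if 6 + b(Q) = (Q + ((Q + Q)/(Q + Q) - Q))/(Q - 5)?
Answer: -9716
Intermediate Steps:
a(C) = 8/7 + C/7
b(Q) = -6 + 1/(-5 + Q) (b(Q) = -6 + (Q + ((Q + Q)/(Q + Q) - Q))/(Q - 5) = -6 + (Q + ((2*Q)/((2*Q)) - Q))/(-5 + Q) = -6 + (Q + ((2*Q)*(1/(2*Q)) - Q))/(-5 + Q) = -6 + (Q + (1 - Q))/(-5 + Q) = -6 + 1/(-5 + Q))
-112*(93 + b(a(-1))) = -112*(93 + (31 - 6*(8/7 + (⅐)*(-1)))/(-5 + (8/7 + (⅐)*(-1)))) = -112*(93 + (31 - 6*(8/7 - ⅐))/(-5 + (8/7 - ⅐))) = -112*(93 + (31 - 6*1)/(-5 + 1)) = -112*(93 + (31 - 6)/(-4)) = -112*(93 - ¼*25) = -112*(93 - 25/4) = -112*347/4 = -9716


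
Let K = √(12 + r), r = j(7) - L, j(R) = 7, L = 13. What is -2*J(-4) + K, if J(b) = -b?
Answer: -8 + √6 ≈ -5.5505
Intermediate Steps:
r = -6 (r = 7 - 1*13 = 7 - 13 = -6)
K = √6 (K = √(12 - 6) = √6 ≈ 2.4495)
-2*J(-4) + K = -(-2)*(-4) + √6 = -2*4 + √6 = -8 + √6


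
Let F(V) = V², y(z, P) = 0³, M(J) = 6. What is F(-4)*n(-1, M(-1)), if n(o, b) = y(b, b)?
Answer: 0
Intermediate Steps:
y(z, P) = 0
n(o, b) = 0
F(-4)*n(-1, M(-1)) = (-4)²*0 = 16*0 = 0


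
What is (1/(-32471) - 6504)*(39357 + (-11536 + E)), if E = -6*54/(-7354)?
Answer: -21604451867710915/119395867 ≈ -1.8095e+8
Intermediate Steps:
E = 162/3677 (E = -324*(-1/7354) = 162/3677 ≈ 0.044058)
(1/(-32471) - 6504)*(39357 + (-11536 + E)) = (1/(-32471) - 6504)*(39357 + (-11536 + 162/3677)) = (-1/32471 - 6504)*(39357 - 42417710/3677) = -211191385/32471*102297979/3677 = -21604451867710915/119395867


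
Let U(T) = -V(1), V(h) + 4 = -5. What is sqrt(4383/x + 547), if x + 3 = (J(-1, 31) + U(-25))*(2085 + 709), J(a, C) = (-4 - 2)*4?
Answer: 6*sqrt(329468779)/4657 ≈ 23.386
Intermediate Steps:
J(a, C) = -24 (J(a, C) = -6*4 = -24)
V(h) = -9 (V(h) = -4 - 5 = -9)
U(T) = 9 (U(T) = -1*(-9) = 9)
x = -41913 (x = -3 + (-24 + 9)*(2085 + 709) = -3 - 15*2794 = -3 - 41910 = -41913)
sqrt(4383/x + 547) = sqrt(4383/(-41913) + 547) = sqrt(4383*(-1/41913) + 547) = sqrt(-487/4657 + 547) = sqrt(2546892/4657) = 6*sqrt(329468779)/4657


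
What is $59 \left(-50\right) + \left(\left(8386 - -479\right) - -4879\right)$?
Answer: $10794$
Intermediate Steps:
$59 \left(-50\right) + \left(\left(8386 - -479\right) - -4879\right) = -2950 + \left(\left(8386 + 479\right) + 4879\right) = -2950 + \left(8865 + 4879\right) = -2950 + 13744 = 10794$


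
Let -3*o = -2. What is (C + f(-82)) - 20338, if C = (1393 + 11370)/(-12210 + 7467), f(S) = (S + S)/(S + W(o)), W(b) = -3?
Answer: -482333729/23715 ≈ -20339.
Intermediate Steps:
o = ⅔ (o = -⅓*(-2) = ⅔ ≈ 0.66667)
f(S) = 2*S/(-3 + S) (f(S) = (S + S)/(S - 3) = (2*S)/(-3 + S) = 2*S/(-3 + S))
C = -12763/4743 (C = 12763/(-4743) = 12763*(-1/4743) = -12763/4743 ≈ -2.6909)
(C + f(-82)) - 20338 = (-12763/4743 + 2*(-82)/(-3 - 82)) - 20338 = (-12763/4743 + 2*(-82)/(-85)) - 20338 = (-12763/4743 + 2*(-82)*(-1/85)) - 20338 = (-12763/4743 + 164/85) - 20338 = -18059/23715 - 20338 = -482333729/23715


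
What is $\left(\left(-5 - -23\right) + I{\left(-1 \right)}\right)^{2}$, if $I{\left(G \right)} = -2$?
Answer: $256$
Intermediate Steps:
$\left(\left(-5 - -23\right) + I{\left(-1 \right)}\right)^{2} = \left(\left(-5 - -23\right) - 2\right)^{2} = \left(\left(-5 + 23\right) - 2\right)^{2} = \left(18 - 2\right)^{2} = 16^{2} = 256$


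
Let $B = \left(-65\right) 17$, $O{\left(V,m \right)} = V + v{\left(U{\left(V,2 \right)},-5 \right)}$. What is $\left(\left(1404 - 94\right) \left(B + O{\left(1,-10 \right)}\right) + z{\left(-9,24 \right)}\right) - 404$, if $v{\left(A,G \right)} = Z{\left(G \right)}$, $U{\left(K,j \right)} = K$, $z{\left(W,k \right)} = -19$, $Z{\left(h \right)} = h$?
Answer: $-1453213$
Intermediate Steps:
$v{\left(A,G \right)} = G$
$O{\left(V,m \right)} = -5 + V$ ($O{\left(V,m \right)} = V - 5 = -5 + V$)
$B = -1105$
$\left(\left(1404 - 94\right) \left(B + O{\left(1,-10 \right)}\right) + z{\left(-9,24 \right)}\right) - 404 = \left(\left(1404 - 94\right) \left(-1105 + \left(-5 + 1\right)\right) - 19\right) - 404 = \left(1310 \left(-1105 - 4\right) - 19\right) - 404 = \left(1310 \left(-1109\right) - 19\right) - 404 = \left(-1452790 - 19\right) - 404 = -1452809 - 404 = -1453213$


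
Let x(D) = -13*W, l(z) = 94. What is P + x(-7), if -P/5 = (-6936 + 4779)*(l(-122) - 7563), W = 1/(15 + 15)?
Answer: -2416594963/30 ≈ -8.0553e+7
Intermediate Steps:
W = 1/30 ≈ 0.033333
x(D) = -13/30 (x(D) = -13*1/30 = -13/30)
P = -80553165 (P = -5*(-6936 + 4779)*(94 - 7563) = -(-10785)*(-7469) = -5*16110633 = -80553165)
P + x(-7) = -80553165 - 13/30 = -2416594963/30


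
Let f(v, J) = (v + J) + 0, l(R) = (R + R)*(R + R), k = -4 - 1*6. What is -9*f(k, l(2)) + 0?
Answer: -54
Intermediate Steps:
k = -10 (k = -4 - 6 = -10)
l(R) = 4*R² (l(R) = (2*R)*(2*R) = 4*R²)
f(v, J) = J + v (f(v, J) = (J + v) + 0 = J + v)
-9*f(k, l(2)) + 0 = -9*(4*2² - 10) + 0 = -9*(4*4 - 10) + 0 = -9*(16 - 10) + 0 = -9*6 + 0 = -54 + 0 = -54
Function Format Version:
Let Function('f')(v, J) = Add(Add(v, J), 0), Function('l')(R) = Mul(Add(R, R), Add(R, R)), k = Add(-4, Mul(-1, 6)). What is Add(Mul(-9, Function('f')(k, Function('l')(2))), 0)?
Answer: -54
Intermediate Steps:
k = -10 (k = Add(-4, -6) = -10)
Function('l')(R) = Mul(4, Pow(R, 2)) (Function('l')(R) = Mul(Mul(2, R), Mul(2, R)) = Mul(4, Pow(R, 2)))
Function('f')(v, J) = Add(J, v) (Function('f')(v, J) = Add(Add(J, v), 0) = Add(J, v))
Add(Mul(-9, Function('f')(k, Function('l')(2))), 0) = Add(Mul(-9, Add(Mul(4, Pow(2, 2)), -10)), 0) = Add(Mul(-9, Add(Mul(4, 4), -10)), 0) = Add(Mul(-9, Add(16, -10)), 0) = Add(Mul(-9, 6), 0) = Add(-54, 0) = -54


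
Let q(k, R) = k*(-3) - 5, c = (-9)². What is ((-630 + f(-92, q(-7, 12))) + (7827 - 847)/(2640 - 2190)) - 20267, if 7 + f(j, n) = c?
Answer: -936337/45 ≈ -20808.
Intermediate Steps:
c = 81
q(k, R) = -5 - 3*k (q(k, R) = -3*k - 5 = -5 - 3*k)
f(j, n) = 74 (f(j, n) = -7 + 81 = 74)
((-630 + f(-92, q(-7, 12))) + (7827 - 847)/(2640 - 2190)) - 20267 = ((-630 + 74) + (7827 - 847)/(2640 - 2190)) - 20267 = (-556 + 6980/450) - 20267 = (-556 + 6980*(1/450)) - 20267 = (-556 + 698/45) - 20267 = -24322/45 - 20267 = -936337/45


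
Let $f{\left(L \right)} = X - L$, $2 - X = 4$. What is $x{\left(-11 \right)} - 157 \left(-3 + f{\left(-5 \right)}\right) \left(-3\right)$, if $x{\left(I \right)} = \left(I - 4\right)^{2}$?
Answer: $225$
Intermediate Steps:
$X = -2$ ($X = 2 - 4 = -2$)
$f{\left(L \right)} = -2 - L$
$x{\left(I \right)} = \left(-4 + I\right)^{2}$
$x{\left(-11 \right)} - 157 \left(-3 + f{\left(-5 \right)}\right) \left(-3\right) = \left(-4 - 11\right)^{2} - 157 \left(-3 - -3\right) \left(-3\right) = \left(-15\right)^{2} - 157 \left(-3 + \left(-2 + 5\right)\right) \left(-3\right) = 225 - 157 \left(-3 + 3\right) \left(-3\right) = 225 - 157 \cdot 0 \left(-3\right) = 225 - 0 = 225 + 0 = 225$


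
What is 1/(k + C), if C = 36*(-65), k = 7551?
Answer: 1/5211 ≈ 0.00019190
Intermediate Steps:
C = -2340
1/(k + C) = 1/(7551 - 2340) = 1/5211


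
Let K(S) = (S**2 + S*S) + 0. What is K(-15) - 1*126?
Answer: 324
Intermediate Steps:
K(S) = 2*S**2 (K(S) = (S**2 + S**2) + 0 = 2*S**2 + 0 = 2*S**2)
K(-15) - 1*126 = 2*(-15)**2 - 1*126 = 2*225 - 126 = 450 - 126 = 324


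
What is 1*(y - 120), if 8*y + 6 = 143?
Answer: -823/8 ≈ -102.88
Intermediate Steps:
y = 137/8 (y = -¾ + (⅛)*143 = -¾ + 143/8 = 137/8 ≈ 17.125)
1*(y - 120) = 1*(137/8 - 120) = 1*(-823/8) = -823/8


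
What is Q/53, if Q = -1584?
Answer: -1584/53 ≈ -29.887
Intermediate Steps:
Q/53 = -1584/53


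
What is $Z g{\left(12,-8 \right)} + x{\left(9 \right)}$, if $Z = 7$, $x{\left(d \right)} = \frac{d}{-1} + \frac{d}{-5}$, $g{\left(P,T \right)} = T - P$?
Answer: $- \frac{754}{5} \approx -150.8$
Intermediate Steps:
$x{\left(d \right)} = - \frac{6 d}{5}$ ($x{\left(d \right)} = d \left(-1\right) + d \left(- \frac{1}{5}\right) = - d - \frac{d}{5} = - \frac{6 d}{5}$)
$Z g{\left(12,-8 \right)} + x{\left(9 \right)} = 7 \left(-8 - 12\right) - \frac{54}{5} = 7 \left(-20\right) - \frac{54}{5} = -140 - \frac{54}{5} = - \frac{754}{5}$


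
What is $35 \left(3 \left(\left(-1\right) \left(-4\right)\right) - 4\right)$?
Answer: $280$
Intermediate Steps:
$35 \left(3 \left(\left(-1\right) \left(-4\right)\right) - 4\right) = 35 \left(3 \cdot 4 - 4\right) = 35 \left(12 - 4\right) = 35 \cdot 8 = 280$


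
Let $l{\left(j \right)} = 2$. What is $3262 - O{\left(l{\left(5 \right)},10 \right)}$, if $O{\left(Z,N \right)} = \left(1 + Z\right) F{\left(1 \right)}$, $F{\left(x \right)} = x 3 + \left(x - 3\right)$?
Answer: $3259$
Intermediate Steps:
$F{\left(x \right)} = -3 + 4 x$ ($F{\left(x \right)} = 3 x + \left(-3 + x\right) = -3 + 4 x$)
$O{\left(Z,N \right)} = 1 + Z$ ($O{\left(Z,N \right)} = \left(1 + Z\right) \left(-3 + 4 \cdot 1\right) = \left(1 + Z\right) \left(-3 + 4\right) = \left(1 + Z\right) 1 = 1 + Z$)
$3262 - O{\left(l{\left(5 \right)},10 \right)} = 3262 - \left(1 + 2\right) = 3262 - 3 = 3259$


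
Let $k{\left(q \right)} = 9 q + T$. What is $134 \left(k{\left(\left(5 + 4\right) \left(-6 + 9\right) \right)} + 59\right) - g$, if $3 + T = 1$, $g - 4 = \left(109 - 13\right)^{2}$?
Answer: $30980$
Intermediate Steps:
$g = 9220$ ($g = 4 + \left(109 - 13\right)^{2} = 4 + 96^{2} = 4 + 9216 = 9220$)
$T = -2$ ($T = -3 + 1 = -2$)
$k{\left(q \right)} = -2 + 9 q$ ($k{\left(q \right)} = 9 q - 2 = -2 + 9 q$)
$134 \left(k{\left(\left(5 + 4\right) \left(-6 + 9\right) \right)} + 59\right) - g = 134 \left(\left(-2 + 9 \left(5 + 4\right) \left(-6 + 9\right)\right) + 59\right) - 9220 = 134 \left(\left(-2 + 9 \cdot 9 \cdot 3\right) + 59\right) - 9220 = 134 \left(\left(-2 + 9 \cdot 27\right) + 59\right) - 9220 = 134 \left(\left(-2 + 243\right) + 59\right) - 9220 = 134 \left(241 + 59\right) - 9220 = 134 \cdot 300 - 9220 = 40200 - 9220 = 30980$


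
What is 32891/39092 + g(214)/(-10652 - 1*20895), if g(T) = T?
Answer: 1029246689/1233235324 ≈ 0.83459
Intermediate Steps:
32891/39092 + g(214)/(-10652 - 1*20895) = 32891/39092 + 214/(-10652 - 1*20895) = 32891*(1/39092) + 214/(-10652 - 20895) = 32891/39092 + 214/(-31547) = 32891/39092 + 214*(-1/31547) = 32891/39092 - 214/31547 = 1029246689/1233235324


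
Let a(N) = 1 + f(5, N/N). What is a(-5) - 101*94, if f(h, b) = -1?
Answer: -9494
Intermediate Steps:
a(N) = 0 (a(N) = 1 - 1 = 0)
a(-5) - 101*94 = 0 - 101*94 = 0 - 9494 = -9494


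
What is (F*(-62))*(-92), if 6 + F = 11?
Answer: 28520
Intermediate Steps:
F = 5 (F = -6 + 11 = 5)
(F*(-62))*(-92) = (5*(-62))*(-92) = -310*(-92) = 28520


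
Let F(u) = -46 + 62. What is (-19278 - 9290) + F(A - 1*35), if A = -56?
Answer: -28552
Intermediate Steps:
F(u) = 16
(-19278 - 9290) + F(A - 1*35) = (-19278 - 9290) + 16 = -28568 + 16 = -28552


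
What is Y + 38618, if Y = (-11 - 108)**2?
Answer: 52779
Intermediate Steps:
Y = 14161 (Y = (-119)**2 = 14161)
Y + 38618 = 14161 + 38618 = 52779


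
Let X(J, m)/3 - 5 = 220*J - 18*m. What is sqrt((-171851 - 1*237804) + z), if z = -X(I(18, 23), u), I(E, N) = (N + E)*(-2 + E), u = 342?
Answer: I*sqrt(824162) ≈ 907.83*I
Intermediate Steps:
I(E, N) = (-2 + E)*(E + N) (I(E, N) = (E + N)*(-2 + E) = (-2 + E)*(E + N))
X(J, m) = 15 - 54*m + 660*J (X(J, m) = 15 + 3*(220*J - 18*m) = 15 + 3*(-18*m + 220*J) = 15 + (-54*m + 660*J) = 15 - 54*m + 660*J)
z = -414507 (z = -(15 - 54*342 + 660*(18**2 - 2*18 - 2*23 + 18*23)) = -(15 - 18468 + 660*(324 - 36 - 46 + 414)) = -(15 - 18468 + 660*656) = -(15 - 18468 + 432960) = -1*414507 = -414507)
sqrt((-171851 - 1*237804) + z) = sqrt((-171851 - 1*237804) - 414507) = sqrt((-171851 - 237804) - 414507) = sqrt(-409655 - 414507) = sqrt(-824162) = I*sqrt(824162)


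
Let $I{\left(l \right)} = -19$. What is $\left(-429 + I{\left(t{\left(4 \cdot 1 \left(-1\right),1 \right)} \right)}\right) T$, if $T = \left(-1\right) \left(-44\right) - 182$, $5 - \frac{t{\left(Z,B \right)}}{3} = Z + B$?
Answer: $61824$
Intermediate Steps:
$t{\left(Z,B \right)} = 15 - 3 B - 3 Z$ ($t{\left(Z,B \right)} = 15 - 3 \left(Z + B\right) = 15 - 3 \left(B + Z\right) = 15 - \left(3 B + 3 Z\right) = 15 - 3 B - 3 Z$)
$T = -138$ ($T = 44 - 182 = -138$)
$\left(-429 + I{\left(t{\left(4 \cdot 1 \left(-1\right),1 \right)} \right)}\right) T = \left(-429 - 19\right) \left(-138\right) = \left(-448\right) \left(-138\right) = 61824$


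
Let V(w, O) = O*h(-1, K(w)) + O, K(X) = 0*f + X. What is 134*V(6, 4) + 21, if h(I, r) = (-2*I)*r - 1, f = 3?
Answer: 6453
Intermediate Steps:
K(X) = X (K(X) = 0*3 + X = 0 + X = X)
h(I, r) = -1 - 2*I*r (h(I, r) = -2*I*r - 1 = -1 - 2*I*r)
V(w, O) = O + O*(-1 + 2*w) (V(w, O) = O*(-1 - 2*(-1)*w) + O = O*(-1 + 2*w) + O = O + O*(-1 + 2*w))
134*V(6, 4) + 21 = 134*(2*4*6) + 21 = 134*48 + 21 = 6432 + 21 = 6453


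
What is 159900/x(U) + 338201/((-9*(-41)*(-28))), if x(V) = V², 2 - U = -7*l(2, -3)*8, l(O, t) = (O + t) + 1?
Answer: 412683499/10332 ≈ 39942.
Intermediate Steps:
l(O, t) = 1 + O + t
U = 2 (U = 2 - (-7*(1 + 2 - 3))*8 = 2 - (-7*0)*8 = 2 - 0*8 = 2 - 1*0 = 2 + 0 = 2)
159900/x(U) + 338201/((-9*(-41)*(-28))) = 159900/(2²) + 338201/((-9*(-41)*(-28))) = 159900/4 + 338201/((369*(-28))) = 159900*(¼) + 338201/(-10332) = 39975 + 338201*(-1/10332) = 39975 - 338201/10332 = 412683499/10332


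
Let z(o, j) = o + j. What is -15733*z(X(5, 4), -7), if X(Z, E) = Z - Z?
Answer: 110131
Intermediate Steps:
X(Z, E) = 0
z(o, j) = j + o
-15733*z(X(5, 4), -7) = -15733*(-7 + 0) = -15733*(-7) = 110131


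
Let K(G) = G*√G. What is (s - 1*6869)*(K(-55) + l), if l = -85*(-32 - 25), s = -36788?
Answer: -211518165 + 2401135*I*√55 ≈ -2.1152e+8 + 1.7807e+7*I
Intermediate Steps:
K(G) = G^(3/2)
l = 4845 (l = -85*(-57) = 4845)
(s - 1*6869)*(K(-55) + l) = (-36788 - 1*6869)*((-55)^(3/2) + 4845) = (-36788 - 6869)*(-55*I*√55 + 4845) = -43657*(4845 - 55*I*√55) = -211518165 + 2401135*I*√55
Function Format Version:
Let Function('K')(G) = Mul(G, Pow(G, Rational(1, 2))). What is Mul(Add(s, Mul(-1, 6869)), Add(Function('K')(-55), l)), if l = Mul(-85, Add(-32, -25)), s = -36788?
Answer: Add(-211518165, Mul(2401135, I, Pow(55, Rational(1, 2)))) ≈ Add(-2.1152e+8, Mul(1.7807e+7, I))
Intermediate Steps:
Function('K')(G) = Pow(G, Rational(3, 2))
l = 4845 (l = Mul(-85, -57) = 4845)
Mul(Add(s, Mul(-1, 6869)), Add(Function('K')(-55), l)) = Mul(Add(-36788, Mul(-1, 6869)), Add(Pow(-55, Rational(3, 2)), 4845)) = Mul(Add(-36788, -6869), Add(Mul(-55, I, Pow(55, Rational(1, 2))), 4845)) = Mul(-43657, Add(4845, Mul(-55, I, Pow(55, Rational(1, 2))))) = Add(-211518165, Mul(2401135, I, Pow(55, Rational(1, 2))))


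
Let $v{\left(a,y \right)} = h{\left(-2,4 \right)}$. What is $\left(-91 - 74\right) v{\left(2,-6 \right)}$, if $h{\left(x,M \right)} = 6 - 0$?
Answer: $-990$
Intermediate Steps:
$h{\left(x,M \right)} = 6$ ($h{\left(x,M \right)} = 6 + 0 = 6$)
$v{\left(a,y \right)} = 6$
$\left(-91 - 74\right) v{\left(2,-6 \right)} = \left(-91 - 74\right) 6 = \left(-165\right) 6 = -990$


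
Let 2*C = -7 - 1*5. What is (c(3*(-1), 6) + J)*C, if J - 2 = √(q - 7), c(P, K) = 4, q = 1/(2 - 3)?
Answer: -36 - 12*I*√2 ≈ -36.0 - 16.971*I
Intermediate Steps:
q = -1 (q = 1/(-1) = -1)
C = -6 (C = (-7 - 1*5)/2 = (-7 - 5)/2 = (½)*(-12) = -6)
J = 2 + 2*I*√2 (J = 2 + √(-1 - 7) = 2 + √(-8) = 2 + 2*I*√2 ≈ 2.0 + 2.8284*I)
(c(3*(-1), 6) + J)*C = (4 + (2 + 2*I*√2))*(-6) = (6 + 2*I*√2)*(-6) = -36 - 12*I*√2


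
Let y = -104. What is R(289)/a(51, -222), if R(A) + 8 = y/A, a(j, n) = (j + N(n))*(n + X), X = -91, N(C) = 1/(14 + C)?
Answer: 502528/959477399 ≈ 0.00052375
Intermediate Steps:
a(j, n) = (-91 + n)*(j + 1/(14 + n)) (a(j, n) = (j + 1/(14 + n))*(n - 91) = (j + 1/(14 + n))*(-91 + n) = (-91 + n)*(j + 1/(14 + n)))
R(A) = -8 - 104/A
R(289)/a(51, -222) = (-8 - 104/289)/(((-91 - 222 + 51*(-91 - 222)*(14 - 222))/(14 - 222))) = (-8 - 104*1/289)/(((-91 - 222 + 51*(-313)*(-208))/(-208))) = (-8 - 104/289)/((-(-91 - 222 + 3320304)/208)) = -2416/(289*((-1/208*3319991))) = -2416/(289*(-3319991/208)) = -2416/289*(-208/3319991) = 502528/959477399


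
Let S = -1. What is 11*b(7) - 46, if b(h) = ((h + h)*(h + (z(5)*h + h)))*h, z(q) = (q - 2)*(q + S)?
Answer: 105598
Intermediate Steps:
z(q) = (-1 + q)*(-2 + q) (z(q) = (q - 2)*(q - 1) = (-2 + q)*(-1 + q) = (-1 + q)*(-2 + q))
b(h) = 28*h³ (b(h) = ((h + h)*(h + ((2 + 5² - 3*5)*h + h)))*h = ((2*h)*(h + ((2 + 25 - 15)*h + h)))*h = ((2*h)*(h + (12*h + h)))*h = ((2*h)*(h + 13*h))*h = ((2*h)*(14*h))*h = (28*h²)*h = 28*h³)
11*b(7) - 46 = 11*(28*7³) - 46 = 11*(28*343) - 46 = 11*9604 - 46 = 105644 - 46 = 105598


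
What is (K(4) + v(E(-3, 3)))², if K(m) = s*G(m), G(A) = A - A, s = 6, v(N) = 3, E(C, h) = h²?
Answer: 9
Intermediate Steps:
G(A) = 0
K(m) = 0 (K(m) = 6*0 = 0)
(K(4) + v(E(-3, 3)))² = (0 + 3)² = 3² = 9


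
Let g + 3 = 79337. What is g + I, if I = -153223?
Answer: -73889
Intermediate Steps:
g = 79334 (g = -3 + 79337 = 79334)
g + I = 79334 - 153223 = -73889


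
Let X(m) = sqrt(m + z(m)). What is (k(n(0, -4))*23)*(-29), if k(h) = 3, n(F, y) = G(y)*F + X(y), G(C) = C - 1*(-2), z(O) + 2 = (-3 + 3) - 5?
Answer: -2001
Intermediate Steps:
z(O) = -7 (z(O) = -2 + ((-3 + 3) - 5) = -2 + (0 - 5) = -2 - 5 = -7)
G(C) = 2 + C (G(C) = C + 2 = 2 + C)
X(m) = sqrt(-7 + m) (X(m) = sqrt(m - 7) = sqrt(-7 + m))
n(F, y) = sqrt(-7 + y) + F*(2 + y) (n(F, y) = (2 + y)*F + sqrt(-7 + y) = F*(2 + y) + sqrt(-7 + y) = sqrt(-7 + y) + F*(2 + y))
(k(n(0, -4))*23)*(-29) = (3*23)*(-29) = 69*(-29) = -2001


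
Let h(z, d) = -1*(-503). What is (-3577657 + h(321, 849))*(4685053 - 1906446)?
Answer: -9939505144478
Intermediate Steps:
h(z, d) = 503
(-3577657 + h(321, 849))*(4685053 - 1906446) = (-3577657 + 503)*(4685053 - 1906446) = -3577154*2778607 = -9939505144478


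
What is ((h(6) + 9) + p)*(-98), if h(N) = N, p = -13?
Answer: -196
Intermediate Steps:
((h(6) + 9) + p)*(-98) = ((6 + 9) - 13)*(-98) = (15 - 13)*(-98) = 2*(-98) = -196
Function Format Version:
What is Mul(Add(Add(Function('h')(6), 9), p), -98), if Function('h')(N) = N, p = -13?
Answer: -196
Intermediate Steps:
Mul(Add(Add(Function('h')(6), 9), p), -98) = Mul(Add(Add(6, 9), -13), -98) = Mul(Add(15, -13), -98) = Mul(2, -98) = -196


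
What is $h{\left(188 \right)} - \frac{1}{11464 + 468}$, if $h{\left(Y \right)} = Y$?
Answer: $\frac{2243215}{11932} \approx 188.0$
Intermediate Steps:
$h{\left(188 \right)} - \frac{1}{11464 + 468} = 188 - \frac{1}{11464 + 468} = 188 - \frac{1}{11932} = \frac{2243215}{11932}$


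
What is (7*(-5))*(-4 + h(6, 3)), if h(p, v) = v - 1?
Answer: 70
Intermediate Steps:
h(p, v) = -1 + v
(7*(-5))*(-4 + h(6, 3)) = (7*(-5))*(-4 + (-1 + 3)) = -35*(-4 + 2) = -35*(-2) = 70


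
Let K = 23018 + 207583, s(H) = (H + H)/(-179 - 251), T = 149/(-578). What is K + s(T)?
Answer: 28656786419/124270 ≈ 2.3060e+5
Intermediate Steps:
T = -149/578 (T = 149*(-1/578) = -149/578 ≈ -0.25779)
s(H) = -H/215 (s(H) = (2*H)/(-430) = (2*H)*(-1/430) = -H/215)
K = 230601
K + s(T) = 230601 - 1/215*(-149/578) = 230601 + 149/124270 = 28656786419/124270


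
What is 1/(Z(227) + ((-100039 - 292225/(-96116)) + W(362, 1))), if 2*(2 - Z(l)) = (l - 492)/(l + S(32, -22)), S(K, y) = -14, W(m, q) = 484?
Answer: -20472708/2038044520229 ≈ -1.0045e-5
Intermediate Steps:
Z(l) = 2 - (-492 + l)/(2*(-14 + l)) (Z(l) = 2 - (l - 492)/(2*(l - 14)) = 2 - (-492 + l)/(2*(-14 + l)))
1/(Z(227) + ((-100039 - 292225/(-96116)) + W(362, 1))) = 1/((436 + 3*227)/(2*(-14 + 227)) + ((-100039 - 292225/(-96116)) + 484)) = 1/((½)*(436 + 681)/213 + ((-100039 - 292225*(-1/96116)) + 484)) = 1/((½)*(1/213)*1117 + ((-100039 + 292225/96116) + 484)) = 1/(1117/426 + (-9615056299/96116 + 484)) = 1/(1117/426 - 9568536155/96116) = 1/(-2038044520229/20472708) = -20472708/2038044520229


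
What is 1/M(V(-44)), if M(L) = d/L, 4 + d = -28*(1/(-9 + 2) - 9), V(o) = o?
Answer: -11/63 ≈ -0.17460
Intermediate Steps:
d = 252 (d = -4 - 28*(1/(-9 + 2) - 9) = -4 - 28*(1/(-7) - 9) = -4 - 28*(-⅐ - 9) = -4 - 28*(-64/7) = -4 + 256 = 252)
M(L) = 252/L
1/M(V(-44)) = 1/(252/(-44)) = 1/(252*(-1/44)) = 1/(-63/11) = -11/63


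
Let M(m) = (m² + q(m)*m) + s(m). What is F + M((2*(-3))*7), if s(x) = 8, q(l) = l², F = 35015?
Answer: -37301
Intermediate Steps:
M(m) = 8 + m² + m³ (M(m) = (m² + m²*m) + 8 = (m² + m³) + 8 = 8 + m² + m³)
F + M((2*(-3))*7) = 35015 + (8 + ((2*(-3))*7)² + ((2*(-3))*7)³) = 35015 + (8 + (-6*7)² + (-6*7)³) = 35015 + (8 + (-42)² + (-42)³) = 35015 + (8 + 1764 - 74088) = 35015 - 72316 = -37301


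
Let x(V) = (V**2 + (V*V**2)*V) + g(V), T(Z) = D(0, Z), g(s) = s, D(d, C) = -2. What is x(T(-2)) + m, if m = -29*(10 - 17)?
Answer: 221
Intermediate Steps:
T(Z) = -2
m = 203 (m = -29*(-7) = 203)
x(V) = V + V**2 + V**4 (x(V) = (V**2 + (V*V**2)*V) + V = (V**2 + V**3*V) + V = (V**2 + V**4) + V = V + V**2 + V**4)
x(T(-2)) + m = -2*(1 - 2 + (-2)**3) + 203 = -2*(1 - 2 - 8) + 203 = -2*(-9) + 203 = 18 + 203 = 221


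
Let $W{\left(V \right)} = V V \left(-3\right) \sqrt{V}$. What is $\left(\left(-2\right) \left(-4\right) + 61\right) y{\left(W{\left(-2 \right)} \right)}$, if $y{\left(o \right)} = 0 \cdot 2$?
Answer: $0$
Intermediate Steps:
$W{\left(V \right)} = - 3 V^{\frac{5}{2}}$ ($W{\left(V \right)} = V^{2} \left(-3\right) \sqrt{V} = - 3 V^{2} \sqrt{V} = - 3 V^{\frac{5}{2}}$)
$y{\left(o \right)} = 0$
$\left(\left(-2\right) \left(-4\right) + 61\right) y{\left(W{\left(-2 \right)} \right)} = \left(\left(-2\right) \left(-4\right) + 61\right) 0 = \left(8 + 61\right) 0 = 69 \cdot 0 = 0$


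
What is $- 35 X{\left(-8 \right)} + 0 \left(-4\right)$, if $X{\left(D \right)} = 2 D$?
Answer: $560$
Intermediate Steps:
$- 35 X{\left(-8 \right)} + 0 \left(-4\right) = - 35 \cdot 2 \left(-8\right) + 0 \left(-4\right) = \left(-35\right) \left(-16\right) + 0 = 560 + 0 = 560$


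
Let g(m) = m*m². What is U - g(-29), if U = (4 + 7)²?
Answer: 24510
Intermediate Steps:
g(m) = m³
U = 121 (U = 11² = 121)
U - g(-29) = 121 - 1*(-29)³ = 121 - 1*(-24389) = 121 + 24389 = 24510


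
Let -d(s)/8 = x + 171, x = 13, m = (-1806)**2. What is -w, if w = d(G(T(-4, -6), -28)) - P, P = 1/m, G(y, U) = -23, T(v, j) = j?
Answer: 4801128193/3261636 ≈ 1472.0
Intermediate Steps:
m = 3261636
d(s) = -1472 (d(s) = -8*(13 + 171) = -8*184 = -1472)
P = 1/3261636 ≈ 3.0659e-7
w = -4801128193/3261636 (w = -1472 - 1*1/3261636 = -1472 - 1/3261636 = -4801128193/3261636 ≈ -1472.0)
-w = -1*(-4801128193/3261636) = 4801128193/3261636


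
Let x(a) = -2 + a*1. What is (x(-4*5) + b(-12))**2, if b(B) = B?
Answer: 1156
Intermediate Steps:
x(a) = -2 + a
(x(-4*5) + b(-12))**2 = ((-2 - 4*5) - 12)**2 = ((-2 - 20) - 12)**2 = (-22 - 12)**2 = (-34)**2 = 1156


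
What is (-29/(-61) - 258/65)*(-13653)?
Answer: 189135009/3965 ≈ 47701.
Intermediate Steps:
(-29/(-61) - 258/65)*(-13653) = (-29*(-1/61) - 258*1/65)*(-13653) = (29/61 - 258/65)*(-13653) = -13853/3965*(-13653) = 189135009/3965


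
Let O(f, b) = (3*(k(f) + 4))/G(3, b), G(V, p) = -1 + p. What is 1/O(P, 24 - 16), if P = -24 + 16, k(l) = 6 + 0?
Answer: 7/30 ≈ 0.23333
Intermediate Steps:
k(l) = 6
P = -8
O(f, b) = 30/(-1 + b) (O(f, b) = (3*(6 + 4))/(-1 + b) = (3*10)/(-1 + b) = 30/(-1 + b))
1/O(P, 24 - 16) = 1/(30/(-1 + (24 - 16))) = 1/(30/(-1 + 8)) = 1/(30/7) = 7/30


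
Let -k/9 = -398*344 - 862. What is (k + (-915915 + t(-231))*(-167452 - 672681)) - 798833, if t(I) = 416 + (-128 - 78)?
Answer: 769314429898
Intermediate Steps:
k = 1239966 (k = -9*(-398*344 - 862) = -9*(-136912 - 862) = -9*(-137774) = 1239966)
t(I) = 210 (t(I) = 416 - 206 = 210)
(k + (-915915 + t(-231))*(-167452 - 672681)) - 798833 = (1239966 + (-915915 + 210)*(-167452 - 672681)) - 798833 = (1239966 - 915705*(-840133)) - 798833 = (1239966 + 769313988765) - 798833 = 769315228731 - 798833 = 769314429898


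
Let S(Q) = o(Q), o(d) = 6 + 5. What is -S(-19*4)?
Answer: -11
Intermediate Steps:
o(d) = 11
S(Q) = 11
-S(-19*4) = -1*11 = -11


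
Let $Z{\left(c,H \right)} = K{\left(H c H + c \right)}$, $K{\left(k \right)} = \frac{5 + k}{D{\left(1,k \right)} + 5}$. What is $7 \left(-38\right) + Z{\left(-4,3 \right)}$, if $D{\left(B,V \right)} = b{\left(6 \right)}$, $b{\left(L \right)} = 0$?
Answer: $-273$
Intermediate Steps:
$D{\left(B,V \right)} = 0$
$K{\left(k \right)} = 1 + \frac{k}{5}$ ($K{\left(k \right)} = \frac{5 + k}{0 + 5} = \frac{5 + k}{5} = \left(5 + k\right) \frac{1}{5} = 1 + \frac{k}{5}$)
$Z{\left(c,H \right)} = 1 + \frac{c}{5} + \frac{c H^{2}}{5}$ ($Z{\left(c,H \right)} = 1 + \frac{H c H + c}{5} = 1 + \frac{c H^{2} + c}{5} = 1 + \frac{c + c H^{2}}{5} = 1 + \left(\frac{c}{5} + \frac{c H^{2}}{5}\right) = 1 + \frac{c}{5} + \frac{c H^{2}}{5}$)
$7 \left(-38\right) + Z{\left(-4,3 \right)} = 7 \left(-38\right) + \left(1 + \frac{1}{5} \left(-4\right) \left(1 + 3^{2}\right)\right) = -266 + \left(1 + \frac{1}{5} \left(-4\right) \left(1 + 9\right)\right) = -266 + \left(1 + \frac{1}{5} \left(-4\right) 10\right) = -266 + \left(1 - 8\right) = -266 - 7 = -273$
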